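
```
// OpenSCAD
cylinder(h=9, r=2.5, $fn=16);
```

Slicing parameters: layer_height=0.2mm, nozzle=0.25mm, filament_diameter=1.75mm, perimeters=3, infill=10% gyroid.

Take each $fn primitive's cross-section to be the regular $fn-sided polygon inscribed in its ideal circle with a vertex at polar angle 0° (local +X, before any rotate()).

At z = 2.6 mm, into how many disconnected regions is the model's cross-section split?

At z = 2.6 mm: the r=2.5 cylinder contributes a regular 16-gon of circumradius 2.5. The result has 1 disconnected region.

1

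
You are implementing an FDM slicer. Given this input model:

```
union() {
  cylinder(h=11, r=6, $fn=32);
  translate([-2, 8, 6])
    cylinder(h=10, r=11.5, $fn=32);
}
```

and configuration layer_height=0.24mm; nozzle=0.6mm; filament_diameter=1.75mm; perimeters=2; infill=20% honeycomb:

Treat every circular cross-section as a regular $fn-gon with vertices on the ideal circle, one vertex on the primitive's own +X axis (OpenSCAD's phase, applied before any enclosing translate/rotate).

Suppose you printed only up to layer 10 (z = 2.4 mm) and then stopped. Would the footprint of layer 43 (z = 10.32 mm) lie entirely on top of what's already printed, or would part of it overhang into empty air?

part overhangs

Compare the two slices. At z = 2.4: the r=6 cylinder contributes a regular 32-gon of circumradius 6 (area = (32/2)·6.000²·sin(360°/32) = 112.37 mm²); the cylinder at (-2, 8) is not intersected at this z (z outside [6, 16]); Taking the union: only the r=6 cylinder is present, so the union is just that shape — area = 112.37 mm². At z = 10.32: the r=6 cylinder contributes a regular 32-gon of circumradius 6 (area = (32/2)·6.000²·sin(360°/32) = 112.37 mm²); the cylinder at (-2, 8): section is a regular 32-gon, circumradius r=11.5 (area = (32/2)·11.500²·sin(360°/32) = 412.81 mm²); Taking the union: the regions partially overlap — summed areas 525.18 mm² minus the doubly-counted overlap 87.93 mm² gives 437.26 mm² — area = 437.26 mm². Checking containment: at z = 10.32 the cross-section extends beyond the z = 2.4 cross-section by about 324.88 mm².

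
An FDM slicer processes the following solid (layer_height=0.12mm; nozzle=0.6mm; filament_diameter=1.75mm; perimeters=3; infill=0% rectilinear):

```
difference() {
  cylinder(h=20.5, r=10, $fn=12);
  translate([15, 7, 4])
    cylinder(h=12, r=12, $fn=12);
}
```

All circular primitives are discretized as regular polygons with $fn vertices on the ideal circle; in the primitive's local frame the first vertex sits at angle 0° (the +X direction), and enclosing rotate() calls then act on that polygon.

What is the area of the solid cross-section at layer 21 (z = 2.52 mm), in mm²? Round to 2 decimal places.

300.00 mm²

At z = 2.52 mm: the r=10 cylinder gives a regular 12-gon of circumradius 10 (constant along its height) (area = (12/2)·10.000²·sin(360°/12) = 300.00 mm²); the cylinder at (15, 7) is not intersected at this z (z outside [4, 16]); Subtracting the remaining from the first: none of the subtracted shapes is present at this height, so the r=10 cylinder is unchanged — area = 300.00 mm². Overall, the cross-section is a single solid region. Net area = 300.00 mm².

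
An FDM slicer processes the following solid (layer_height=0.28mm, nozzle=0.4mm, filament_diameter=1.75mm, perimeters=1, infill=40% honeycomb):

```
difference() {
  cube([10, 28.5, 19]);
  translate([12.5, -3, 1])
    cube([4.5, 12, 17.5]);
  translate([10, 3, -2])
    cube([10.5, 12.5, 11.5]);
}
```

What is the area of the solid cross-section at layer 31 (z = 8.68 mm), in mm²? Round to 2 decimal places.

At z = 8.68 mm: the 10×28.5 cube contributes its full rectangle (area 285.00 mm²); the cube at (12.5, -3) (footprint 4.5×12) is included at this height (area 54.00 mm²); the cube at (10, 3) (footprint 10.5×12.5) is included at this height (area 131.25 mm²); Taking the first minus the rest: starting from the 10×28.5 cube (285.00 mm²), the 4.5×12 cube at (12.5, -3) misses the remaining region (no effect); the 10.5×12.5 cube at (10, 3) misses the remaining region (no effect) — area = 285.00 mm². Overall, the cross-section is a single solid region. Net area = 285.00 mm².

285.00 mm²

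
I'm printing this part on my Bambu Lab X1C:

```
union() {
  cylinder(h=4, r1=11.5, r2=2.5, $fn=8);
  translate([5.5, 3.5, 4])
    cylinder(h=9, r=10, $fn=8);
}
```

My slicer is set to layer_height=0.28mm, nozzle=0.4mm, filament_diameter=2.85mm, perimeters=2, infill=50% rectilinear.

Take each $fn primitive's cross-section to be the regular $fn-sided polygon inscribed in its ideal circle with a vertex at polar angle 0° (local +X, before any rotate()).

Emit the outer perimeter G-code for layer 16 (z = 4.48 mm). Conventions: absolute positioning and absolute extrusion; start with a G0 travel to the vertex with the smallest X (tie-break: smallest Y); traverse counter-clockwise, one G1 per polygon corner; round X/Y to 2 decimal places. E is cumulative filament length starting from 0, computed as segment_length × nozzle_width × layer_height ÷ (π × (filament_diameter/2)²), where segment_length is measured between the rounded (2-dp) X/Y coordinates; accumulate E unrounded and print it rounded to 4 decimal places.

At z = 4.48 mm: the cone is absent (z outside [0, 4]); the r=10 cylinder at (5.5, 3.5) gives a regular 8-gon of circumradius 10 (constant along its height); Merging all regions: only the r=10 cylinder at (5.5, 3.5) is present, so the union is just that shape — 1 connected region. The outline is a single polygon with 8 vertices. Extrusion per mm of travel: 0.4 × 0.28 / (π × 1.425²) = 0.017557. Accumulating E over each segment gives final E = 1.0749.

G0 X-4.50 Y3.50 Z4.48
G1 X-1.57 Y-3.57 E0.1344
G1 X5.50 Y-6.50 E0.2687
G1 X12.57 Y-3.57 E0.4031
G1 X15.50 Y3.50 E0.5374
G1 X12.57 Y10.57 E0.6718
G1 X5.50 Y13.50 E0.8062
G1 X-1.57 Y10.57 E0.9405
G1 X-4.50 Y3.50 E1.0749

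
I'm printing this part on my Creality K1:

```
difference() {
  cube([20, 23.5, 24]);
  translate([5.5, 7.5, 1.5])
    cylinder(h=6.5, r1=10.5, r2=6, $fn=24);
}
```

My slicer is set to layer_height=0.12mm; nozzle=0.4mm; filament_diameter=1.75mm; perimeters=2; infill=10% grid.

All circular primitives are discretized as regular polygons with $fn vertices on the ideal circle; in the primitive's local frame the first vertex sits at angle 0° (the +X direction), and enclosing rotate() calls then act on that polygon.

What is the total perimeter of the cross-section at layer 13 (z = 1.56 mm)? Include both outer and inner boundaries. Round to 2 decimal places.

88.44 mm

At z = 1.56 mm: the 20×23.5 cube contributes its full rectangle (perimeter 87.00 mm); the cone at (5.5, 7.5) (r1=10.5→r2=6) has section circumradius 10.458 here — a regular 24-gon (perimeter = 2·24·10.458·sin(180°/24) = 65.52 mm); Taking the first minus the rest: starting from the 20×23.5 cube, the cone at (5.5, 7.5) partially overlaps it — only the 251.17 mm² overlap (of its 339.71 mm²) is removed, clipping the outline — boundary = 88.44 mm. Overall, the cross-section is a single solid region. Total boundary length (outer) = 88.44 mm.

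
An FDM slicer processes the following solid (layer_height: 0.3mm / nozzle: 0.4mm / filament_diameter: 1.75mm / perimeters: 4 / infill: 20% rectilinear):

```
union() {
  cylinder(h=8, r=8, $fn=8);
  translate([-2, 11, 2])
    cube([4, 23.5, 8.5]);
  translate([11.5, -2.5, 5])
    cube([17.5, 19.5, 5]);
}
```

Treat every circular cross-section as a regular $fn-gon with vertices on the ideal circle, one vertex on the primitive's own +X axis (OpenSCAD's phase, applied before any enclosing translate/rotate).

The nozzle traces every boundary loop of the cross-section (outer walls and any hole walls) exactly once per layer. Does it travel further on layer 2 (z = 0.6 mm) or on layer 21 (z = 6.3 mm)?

layer 21 (z = 6.3 mm)

Layer 2 (z = 0.6): the cylinder: section is a regular 8-gon, circumradius r=8 (perimeter = 2·8·8.000·sin(180°/8) = 48.98 mm); the cube at (-2, 11) is not intersected at this z (z outside [2, 10.5]); the cube at (11.5, -2.5) does not reach this height (z outside [5, 10]); Taking the union: only the r=8 cylinder is present, so the union is just that shape — boundary = 48.98 mm. So its perimeter = 48.98 mm. Layer 21 (z = 6.3): the r=8 cylinder contributes a regular 8-gon of circumradius 8 (perimeter = 2·8·8.000·sin(180°/8) = 48.98 mm); the cube at (-2, 11) (footprint 4×23.5) is included at this height (perimeter 55.00 mm); the cube at (11.5, -2.5) (footprint 17.5×19.5) is included at this height (perimeter 74.00 mm); Taking the union: the 3 present regions are separate (no shared area or edge), so areas and boundary lengths simply add and each stays a separate island — boundary = 177.98 mm. So its perimeter = 177.98 mm. Layer 21 is larger (177.98 vs 48.98 mm).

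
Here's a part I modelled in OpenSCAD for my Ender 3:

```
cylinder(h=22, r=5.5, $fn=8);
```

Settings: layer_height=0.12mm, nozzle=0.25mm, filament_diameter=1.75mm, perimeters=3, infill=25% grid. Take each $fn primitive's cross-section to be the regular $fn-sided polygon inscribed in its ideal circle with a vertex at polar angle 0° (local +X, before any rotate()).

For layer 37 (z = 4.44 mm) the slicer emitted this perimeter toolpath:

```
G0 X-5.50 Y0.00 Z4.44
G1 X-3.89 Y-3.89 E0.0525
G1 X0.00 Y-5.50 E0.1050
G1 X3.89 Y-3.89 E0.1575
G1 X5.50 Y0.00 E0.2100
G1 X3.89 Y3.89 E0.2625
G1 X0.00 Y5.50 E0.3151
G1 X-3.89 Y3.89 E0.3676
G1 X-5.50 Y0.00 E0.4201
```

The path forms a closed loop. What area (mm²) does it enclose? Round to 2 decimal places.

85.58 mm²

Apply the shoelace formula to the sequence of (X, Y) vertices; enclosed area = 85.58 mm².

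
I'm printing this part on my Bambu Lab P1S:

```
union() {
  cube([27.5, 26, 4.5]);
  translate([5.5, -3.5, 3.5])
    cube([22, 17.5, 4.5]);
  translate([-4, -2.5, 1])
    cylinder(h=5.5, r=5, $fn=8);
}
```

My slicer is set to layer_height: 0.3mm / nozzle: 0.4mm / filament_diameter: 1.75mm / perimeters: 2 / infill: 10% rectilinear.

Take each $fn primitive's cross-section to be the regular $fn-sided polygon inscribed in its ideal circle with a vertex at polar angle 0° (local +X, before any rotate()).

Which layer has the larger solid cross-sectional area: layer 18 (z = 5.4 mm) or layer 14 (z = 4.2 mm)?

Layer 18 (z = 5.4): the cube is not intersected at this z (z outside [0, 4.5]); the cube at (5.5, -3.5) (footprint 22×17.5) is included at this height (area 385.00 mm²); the r=5 cylinder at (-4, -2.5) contributes a regular 8-gon of circumradius 5 (area = (8/2)·5.000²·sin(360°/8) = 70.71 mm²); Taking the union: the 2 present regions are separate (no shared area or edge), so areas and boundary lengths simply add and each stays a separate island — area = 455.71 mm². So its area = 455.71 mm². Layer 14 (z = 4.2): the 27.5×26 cube contributes its full rectangle (area 715.00 mm²); the 22×17.5 cube at (5.5, -3.5) contributes its full rectangle (area 385.00 mm²); the cylinder at (-4, -2.5): section is a regular 8-gon, circumradius r=5 (area = (8/2)·5.000²·sin(360°/8) = 70.71 mm²); Taking the union: the regions partially overlap — summed areas 1170.71 mm² minus the doubly-counted overlap 308.00 mm² gives 862.71 mm² — area = 862.71 mm². So its area = 862.71 mm². Layer 14 is larger (862.71 vs 455.71 mm²).

layer 14 (z = 4.2 mm)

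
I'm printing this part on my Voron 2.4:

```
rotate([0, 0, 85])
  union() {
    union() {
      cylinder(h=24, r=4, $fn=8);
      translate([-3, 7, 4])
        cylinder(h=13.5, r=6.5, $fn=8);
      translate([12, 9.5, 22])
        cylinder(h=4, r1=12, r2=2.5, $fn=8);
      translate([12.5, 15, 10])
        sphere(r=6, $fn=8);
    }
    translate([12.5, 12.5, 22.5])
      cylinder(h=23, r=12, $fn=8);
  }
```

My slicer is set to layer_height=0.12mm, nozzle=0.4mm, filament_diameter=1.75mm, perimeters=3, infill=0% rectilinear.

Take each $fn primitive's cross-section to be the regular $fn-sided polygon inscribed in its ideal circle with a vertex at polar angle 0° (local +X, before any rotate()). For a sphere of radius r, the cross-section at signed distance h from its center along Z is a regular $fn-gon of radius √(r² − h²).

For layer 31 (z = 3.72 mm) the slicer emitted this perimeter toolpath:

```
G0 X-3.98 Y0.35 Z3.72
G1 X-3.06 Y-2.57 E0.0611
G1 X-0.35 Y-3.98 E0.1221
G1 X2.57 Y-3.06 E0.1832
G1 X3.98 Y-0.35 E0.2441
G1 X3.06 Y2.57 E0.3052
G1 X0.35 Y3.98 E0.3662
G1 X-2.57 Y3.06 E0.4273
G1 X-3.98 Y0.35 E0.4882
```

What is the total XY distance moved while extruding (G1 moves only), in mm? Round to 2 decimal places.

24.47 mm

Sum the Euclidean lengths of each G1 segment: total = 24.47 mm.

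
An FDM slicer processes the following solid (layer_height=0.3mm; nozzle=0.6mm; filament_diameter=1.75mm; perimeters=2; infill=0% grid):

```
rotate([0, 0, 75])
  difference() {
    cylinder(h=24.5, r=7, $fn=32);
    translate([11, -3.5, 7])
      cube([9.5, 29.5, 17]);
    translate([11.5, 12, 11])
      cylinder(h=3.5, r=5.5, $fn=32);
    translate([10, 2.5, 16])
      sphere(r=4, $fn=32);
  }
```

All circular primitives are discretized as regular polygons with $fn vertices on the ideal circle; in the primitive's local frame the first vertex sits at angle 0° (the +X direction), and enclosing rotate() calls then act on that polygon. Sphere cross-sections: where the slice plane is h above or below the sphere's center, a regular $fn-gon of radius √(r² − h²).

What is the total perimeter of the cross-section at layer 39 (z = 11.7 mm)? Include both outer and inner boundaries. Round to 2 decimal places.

At z = 11.7 mm: the cylinder: section is a regular 32-gon, circumradius r=7 (perimeter = 2·32·7.000·sin(180°/32) = 43.91 mm); the cube at (11, -3.5) is present — its section is the full 9.5×29.5 rectangle (perimeter 78.00 mm); the r=5.5 cylinder at (11.5, 12) gives a regular 32-gon of circumradius 5.5 (constant along its height) (perimeter = 2·32·5.500·sin(180°/32) = 34.50 mm); the sphere at (10, 2.5) is not intersected at this z (|z−center|=4.300 > r=4); Taking the first minus the rest: starting from the r=7 cylinder, the 9.5×29.5 cube at (11, -3.5) misses the remaining region (no effect); the r=5.5 cylinder at (11.5, 12) misses the remaining region (no effect) — boundary = 43.91 mm; (rotated 75° about Z; rotation is an isometry so areas/perimeters/island counts are preserved). Overall, the cross-section is a single solid region. Total boundary length (outer) = 43.91 mm.

43.91 mm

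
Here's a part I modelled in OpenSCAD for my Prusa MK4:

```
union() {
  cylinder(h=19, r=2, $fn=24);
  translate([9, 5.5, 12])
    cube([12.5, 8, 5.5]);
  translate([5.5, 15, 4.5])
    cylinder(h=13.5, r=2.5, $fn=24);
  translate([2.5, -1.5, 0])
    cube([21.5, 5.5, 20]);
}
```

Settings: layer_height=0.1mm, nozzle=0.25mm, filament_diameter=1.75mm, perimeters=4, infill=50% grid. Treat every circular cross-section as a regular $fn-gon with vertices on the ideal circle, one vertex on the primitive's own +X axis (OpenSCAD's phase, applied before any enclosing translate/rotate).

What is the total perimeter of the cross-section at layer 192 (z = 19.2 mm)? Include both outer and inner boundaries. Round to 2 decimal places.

54.00 mm

At z = 19.2 mm: the cylinder does not reach this height (z outside [0, 19]); the cube at (9, 5.5) is not intersected at this z (z outside [12, 17.5]); the cylinder at (5.5, 15) is absent (z outside [4.5, 18]); the cube at (2.5, -1.5) is present — its section is the full 21.5×5.5 rectangle (perimeter 54.00 mm); Merging all regions: only the 21.5×5.5 cube at (2.5, -1.5) is present, so the union is just that shape — boundary = 54.00 mm. Overall, the cross-section is a single solid region. Total boundary length (outer) = 54.00 mm.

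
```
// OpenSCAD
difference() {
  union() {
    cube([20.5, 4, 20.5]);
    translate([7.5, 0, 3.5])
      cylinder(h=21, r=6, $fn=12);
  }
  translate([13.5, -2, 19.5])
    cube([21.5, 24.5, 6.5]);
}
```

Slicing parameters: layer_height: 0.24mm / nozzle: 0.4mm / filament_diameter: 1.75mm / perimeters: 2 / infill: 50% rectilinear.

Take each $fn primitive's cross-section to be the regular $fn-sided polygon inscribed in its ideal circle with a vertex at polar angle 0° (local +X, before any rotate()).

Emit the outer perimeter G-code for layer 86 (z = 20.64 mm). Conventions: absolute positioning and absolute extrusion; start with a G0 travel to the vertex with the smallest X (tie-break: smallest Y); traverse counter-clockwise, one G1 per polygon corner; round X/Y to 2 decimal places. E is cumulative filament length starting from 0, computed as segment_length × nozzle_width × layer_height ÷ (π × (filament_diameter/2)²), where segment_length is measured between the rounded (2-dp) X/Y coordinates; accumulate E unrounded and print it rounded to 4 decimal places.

G0 X1.50 Y0.00 Z20.64
G1 X2.30 Y-3.00 E0.1239
G1 X4.50 Y-5.20 E0.2481
G1 X7.50 Y-6.00 E0.3720
G1 X10.50 Y-5.20 E0.4959
G1 X12.70 Y-3.00 E0.6201
G1 X13.50 Y0.00 E0.7440
G1 X12.70 Y3.00 E0.8680
G1 X10.50 Y5.20 E0.9921
G1 X7.50 Y6.00 E1.1161
G1 X4.50 Y5.20 E1.2400
G1 X2.30 Y3.00 E1.3642
G1 X1.50 Y0.00 E1.4881

At z = 20.64 mm: the cube is not intersected at this z (z outside [0, 20.5]); the r=6 cylinder at (7.5, 0) contributes a regular 12-gon of circumradius 6; Combining (union): only the r=6 cylinder at (7.5, 0) is present, so the union is just that shape — 1 connected region; the cube at (13.5, -2) (footprint 21.5×24.5) is included at this height; Taking the first minus the rest: starting from that combined region, the 21.5×24.5 cube at (13.5, -2) misses the remaining region (no effect) — 1 connected region. The outline is a single polygon with 12 vertices. Extrusion per mm of travel: 0.4 × 0.24 / (π × 0.875²) = 0.039912. Accumulating E over each segment gives final E = 1.4881.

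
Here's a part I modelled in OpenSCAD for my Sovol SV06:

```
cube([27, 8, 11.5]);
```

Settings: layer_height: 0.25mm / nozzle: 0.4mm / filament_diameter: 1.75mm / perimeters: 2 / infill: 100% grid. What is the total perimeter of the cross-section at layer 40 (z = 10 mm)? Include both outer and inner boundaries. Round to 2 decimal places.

At z = 10 mm: the cube is present — its section is the full 27×8 rectangle (perimeter 70.00 mm). Overall, the cross-section is a single solid region. Total boundary length (outer) = 70.00 mm.

70.00 mm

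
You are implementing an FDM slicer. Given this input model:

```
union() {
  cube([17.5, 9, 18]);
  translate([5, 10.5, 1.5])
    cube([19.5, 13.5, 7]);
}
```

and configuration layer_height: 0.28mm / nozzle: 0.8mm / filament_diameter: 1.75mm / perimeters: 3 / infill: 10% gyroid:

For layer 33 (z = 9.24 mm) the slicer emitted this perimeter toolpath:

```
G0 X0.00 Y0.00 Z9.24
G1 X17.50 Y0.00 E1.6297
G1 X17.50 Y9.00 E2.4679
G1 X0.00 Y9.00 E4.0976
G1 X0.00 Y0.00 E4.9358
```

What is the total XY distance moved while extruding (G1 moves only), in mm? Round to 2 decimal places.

53.00 mm

Sum the Euclidean lengths of each G1 segment: total = 53.00 mm.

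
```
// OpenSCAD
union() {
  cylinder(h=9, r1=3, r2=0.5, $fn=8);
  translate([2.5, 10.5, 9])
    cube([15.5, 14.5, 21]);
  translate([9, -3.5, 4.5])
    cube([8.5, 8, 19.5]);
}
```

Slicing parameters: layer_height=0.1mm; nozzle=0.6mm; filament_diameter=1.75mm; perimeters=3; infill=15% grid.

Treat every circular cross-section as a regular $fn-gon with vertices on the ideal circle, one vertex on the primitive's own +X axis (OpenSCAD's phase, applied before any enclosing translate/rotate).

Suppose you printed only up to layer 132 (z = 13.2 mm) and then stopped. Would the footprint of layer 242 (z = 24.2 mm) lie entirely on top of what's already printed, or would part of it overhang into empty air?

Compare the two slices. At z = 13.2: the cone does not reach this height (z outside [0, 9]); the cube at (2.5, 10.5) is present — its section is the full 15.5×14.5 rectangle (area 224.75 mm²); the cube at (9, -3.5) (footprint 8.5×8) is included at this height (area 68.00 mm²); Taking the union: the 2 present regions are separate (no shared area or edge), so areas and boundary lengths simply add and each stays a separate island — area = 292.75 mm². At z = 24.2: the cone does not reach this height (z outside [0, 9]); the cube at (2.5, 10.5) is present — its section is the full 15.5×14.5 rectangle (area 224.75 mm²); the cube at (9, -3.5) is not intersected at this z (z outside [4.5, 24]); Merging all regions: only the 15.5×14.5 cube at (2.5, 10.5) is present, so the union is just that shape — area = 224.75 mm². Checking containment: the cross-section at z = 24.2 is a subset of the cross-section at z = 13.2.

entirely on top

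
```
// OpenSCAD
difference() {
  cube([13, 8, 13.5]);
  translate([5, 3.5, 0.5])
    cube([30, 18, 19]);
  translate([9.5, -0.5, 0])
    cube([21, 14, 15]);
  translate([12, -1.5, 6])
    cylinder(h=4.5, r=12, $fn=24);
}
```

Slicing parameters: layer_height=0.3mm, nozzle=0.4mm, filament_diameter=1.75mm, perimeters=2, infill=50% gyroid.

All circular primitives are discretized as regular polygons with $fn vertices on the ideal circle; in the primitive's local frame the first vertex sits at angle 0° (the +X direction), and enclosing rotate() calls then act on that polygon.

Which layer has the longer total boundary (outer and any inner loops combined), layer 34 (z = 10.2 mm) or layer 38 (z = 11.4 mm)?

layer 38 (z = 11.4 mm)

Layer 34 (z = 10.2): the cube is present — its section is the full 13×8 rectangle (perimeter 42.00 mm); the 30×18 cube at (5, 3.5) contributes its full rectangle (perimeter 96.00 mm); the cube at (9.5, -0.5) (footprint 21×14) is included at this height (perimeter 70.00 mm); the r=12 cylinder at (12, -1.5) contributes a regular 24-gon of circumradius 12 (perimeter = 2·24·12.000·sin(180°/24) = 75.18 mm); Subtracting the remaining from the first: starting from the 13×8 cube, the 30×18 cube at (5, 3.5) partially overlaps it — only the 36.00 mm² overlap (of its 540.00 mm²) is removed, clipping the outline; the 21×14 cube at (9.5, -0.5) partially overlaps it — only the 12.25 mm² overlap (of its 294.00 mm²) is removed, clipping the outline; the r=12 cylinder at (12, -1.5) partially overlaps it — only the 41.74 mm² overlap (of its 447.24 mm²) is removed, clipping the outline — boundary = 22.59 mm. So its perimeter = 22.59 mm. Layer 38 (z = 11.4): the cube is present — its section is the full 13×8 rectangle (perimeter 42.00 mm); the cube at (5, 3.5) (footprint 30×18) is included at this height (perimeter 96.00 mm); the 21×14 cube at (9.5, -0.5) contributes its full rectangle (perimeter 70.00 mm); the cylinder at (12, -1.5) is not intersected at this z (z outside [6, 10.5]); Taking the first minus the rest: starting from the 13×8 cube, the 30×18 cube at (5, 3.5) partially overlaps it — only the 36.00 mm² overlap (of its 540.00 mm²) is removed, clipping the outline; the 21×14 cube at (9.5, -0.5) partially overlaps it — only the 12.25 mm² overlap (of its 294.00 mm²) is removed, clipping the outline — boundary = 35.00 mm. So its perimeter = 35.00 mm. Layer 38 is larger (35.00 vs 22.59 mm).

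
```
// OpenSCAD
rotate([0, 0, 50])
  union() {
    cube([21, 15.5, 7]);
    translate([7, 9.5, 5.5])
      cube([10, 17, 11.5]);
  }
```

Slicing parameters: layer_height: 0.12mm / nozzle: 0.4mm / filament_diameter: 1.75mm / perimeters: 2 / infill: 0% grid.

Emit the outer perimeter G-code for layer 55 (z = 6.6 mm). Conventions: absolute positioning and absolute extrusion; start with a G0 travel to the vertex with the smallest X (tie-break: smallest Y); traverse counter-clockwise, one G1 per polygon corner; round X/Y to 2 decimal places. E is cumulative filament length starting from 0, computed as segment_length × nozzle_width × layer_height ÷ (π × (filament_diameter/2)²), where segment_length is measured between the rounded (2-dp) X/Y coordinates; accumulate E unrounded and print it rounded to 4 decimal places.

At z = 6.6 mm: the cube is present — its section is the full 21×15.5 rectangle; the 10×17 cube at (7, 9.5) contributes its full rectangle; Merging all regions: the regions partially overlap (shared area 60.00 mm²), so overlapping operands fuse into one piece — 1 connected region; (rotated 50° about Z; rotation is an isometry so areas/perimeters/island counts are preserved). The outline is a single polygon with 8 vertices. Extrusion per mm of travel: 0.4 × 0.12 / (π × 0.875²) = 0.019956. Accumulating E over each segment gives final E = 1.8959.

G0 X-15.80 Y22.40 Z6.60
G1 X-7.37 Y15.33 E0.2196
G1 X-11.87 Y9.96 E0.3594
G1 X0.00 Y0.00 E0.6686
G1 X13.50 Y16.09 E1.0877
G1 X1.62 Y26.05 E1.3971
G1 X-0.95 Y22.99 E1.4769
G1 X-9.37 Y30.06 E1.6963
G1 X-15.80 Y22.40 E1.8959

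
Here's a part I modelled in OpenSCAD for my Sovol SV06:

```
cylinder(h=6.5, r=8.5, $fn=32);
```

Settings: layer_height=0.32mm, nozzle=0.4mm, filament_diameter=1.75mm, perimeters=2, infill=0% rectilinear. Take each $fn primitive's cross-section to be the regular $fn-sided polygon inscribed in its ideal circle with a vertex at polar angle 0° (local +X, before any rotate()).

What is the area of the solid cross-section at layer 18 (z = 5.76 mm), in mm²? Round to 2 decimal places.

At z = 5.76 mm: the r=8.5 cylinder contributes a regular 32-gon of circumradius 8.5 (area = (32/2)·8.500²·sin(360°/32) = 225.52 mm²). Overall, the cross-section is a single solid region. Net area = 225.52 mm².

225.52 mm²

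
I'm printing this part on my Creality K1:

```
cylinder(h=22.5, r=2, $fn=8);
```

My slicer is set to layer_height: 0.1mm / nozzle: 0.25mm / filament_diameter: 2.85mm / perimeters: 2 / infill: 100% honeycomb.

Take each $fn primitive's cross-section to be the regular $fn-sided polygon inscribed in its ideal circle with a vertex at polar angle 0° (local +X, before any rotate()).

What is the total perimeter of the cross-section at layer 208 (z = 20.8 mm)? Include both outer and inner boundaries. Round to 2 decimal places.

At z = 20.8 mm: the cylinder: section is a regular 8-gon, circumradius r=2 (perimeter = 2·8·2.000·sin(180°/8) = 12.25 mm). Overall, the cross-section is a single solid region. Total boundary length (outer) = 12.25 mm.

12.25 mm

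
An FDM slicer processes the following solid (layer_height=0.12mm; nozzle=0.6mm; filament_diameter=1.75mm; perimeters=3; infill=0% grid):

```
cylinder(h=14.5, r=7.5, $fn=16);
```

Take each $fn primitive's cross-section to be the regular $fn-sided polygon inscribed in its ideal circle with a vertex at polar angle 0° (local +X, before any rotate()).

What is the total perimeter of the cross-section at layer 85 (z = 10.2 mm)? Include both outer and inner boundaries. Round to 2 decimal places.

46.82 mm

At z = 10.2 mm: the r=7.5 cylinder contributes a regular 16-gon of circumradius 7.5 (perimeter = 2·16·7.500·sin(180°/16) = 46.82 mm). Overall, the cross-section is a single solid region. Total boundary length (outer) = 46.82 mm.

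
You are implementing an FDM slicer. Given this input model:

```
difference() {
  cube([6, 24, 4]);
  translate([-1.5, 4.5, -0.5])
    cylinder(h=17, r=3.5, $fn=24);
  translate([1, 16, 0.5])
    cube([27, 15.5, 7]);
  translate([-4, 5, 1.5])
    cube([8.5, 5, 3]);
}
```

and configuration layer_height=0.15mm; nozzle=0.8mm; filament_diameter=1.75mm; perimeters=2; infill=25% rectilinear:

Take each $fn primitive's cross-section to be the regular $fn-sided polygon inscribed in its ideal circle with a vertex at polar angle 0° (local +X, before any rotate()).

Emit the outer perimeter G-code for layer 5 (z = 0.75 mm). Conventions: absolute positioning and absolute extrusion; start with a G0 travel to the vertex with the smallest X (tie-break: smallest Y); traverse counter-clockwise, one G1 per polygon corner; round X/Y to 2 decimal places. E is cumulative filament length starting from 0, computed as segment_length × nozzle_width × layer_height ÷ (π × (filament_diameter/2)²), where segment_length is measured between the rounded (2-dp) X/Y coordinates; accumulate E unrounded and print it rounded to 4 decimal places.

At z = 0.75 mm: the cube is present — its section is the full 6×24 rectangle; the cylinder at (-1.5, 4.5): section is a regular 24-gon, circumradius r=3.5; the cube at (1, 16) is present — its section is the full 27×15.5 rectangle; the cube at (-4, 5) is not intersected at this z (z outside [1.5, 4.5]); Taking the first minus the rest: starting from the 6×24 cube, the r=3.5 cylinder at (-1.5, 4.5) partially overlaps it — only the 8.92 mm² overlap (of its 38.05 mm²) is removed, clipping the outline; the 27×15.5 cube at (1, 16) partially overlaps it — only the 40.00 mm² overlap (of its 418.50 mm²) is removed, clipping the outline — 1 connected region. The outline is a single polygon with 17 vertices. Extrusion per mm of travel: 0.8 × 0.15 / (π × 0.875²) = 0.049890. Accumulating E over each segment gives final E = 3.0724.

G0 X0.00 Y0.00 Z0.75
G1 X6.00 Y0.00 E0.2993
G1 X6.00 Y16.00 E1.0976
G1 X1.00 Y16.00 E1.3470
G1 X1.00 Y24.00 E1.7462
G1 X0.00 Y24.00 E1.7960
G1 X0.00 Y7.63 E2.6127
G1 X0.25 Y7.53 E2.6262
G1 X0.97 Y6.97 E2.6717
G1 X1.53 Y6.25 E2.7172
G1 X1.88 Y5.41 E2.7626
G1 X2.00 Y4.50 E2.8084
G1 X1.88 Y3.59 E2.8542
G1 X1.53 Y2.75 E2.8996
G1 X0.97 Y2.03 E2.9451
G1 X0.25 Y1.47 E2.9906
G1 X0.00 Y1.37 E3.0040
G1 X0.00 Y0.00 E3.0724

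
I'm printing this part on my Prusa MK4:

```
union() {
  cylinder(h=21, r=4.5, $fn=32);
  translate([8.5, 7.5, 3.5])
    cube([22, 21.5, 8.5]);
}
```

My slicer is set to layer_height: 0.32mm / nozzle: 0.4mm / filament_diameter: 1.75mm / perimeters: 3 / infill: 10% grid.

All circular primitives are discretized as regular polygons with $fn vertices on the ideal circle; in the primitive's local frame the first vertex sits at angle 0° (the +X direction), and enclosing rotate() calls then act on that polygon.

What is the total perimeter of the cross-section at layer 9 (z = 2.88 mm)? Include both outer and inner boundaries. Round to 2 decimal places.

28.23 mm

At z = 2.88 mm: the r=4.5 cylinder gives a regular 32-gon of circumradius 4.5 (constant along its height) (perimeter = 2·32·4.500·sin(180°/32) = 28.23 mm); the cube at (8.5, 7.5) is not intersected at this z (z outside [3.5, 12]); Merging all regions: only the r=4.5 cylinder is present, so the union is just that shape — boundary = 28.23 mm. Overall, the cross-section is a single solid region. Total boundary length (outer) = 28.23 mm.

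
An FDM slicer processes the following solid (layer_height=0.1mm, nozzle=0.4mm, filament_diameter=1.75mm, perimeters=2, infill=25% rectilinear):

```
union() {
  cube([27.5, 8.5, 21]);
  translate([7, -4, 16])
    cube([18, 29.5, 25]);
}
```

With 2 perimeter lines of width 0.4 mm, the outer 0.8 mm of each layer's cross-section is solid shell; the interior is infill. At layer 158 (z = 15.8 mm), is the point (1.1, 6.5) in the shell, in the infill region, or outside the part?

At z = 15.8 mm: the 27.5×8.5 cube contributes its full rectangle; the cube at (7, -4) does not reach this height (z outside [16, 41]); Combining (union): only the 27.5×8.5 cube is present, so the union is just that shape — 1 connected region. Overall, the cross-section is a single solid region. The nearest boundary edge runs (0.00, 8.50)→(0.00, 0.00); distance from the point to it = 1.10 mm. The point is inside the cross-section and 1.10 mm from the nearest boundary — more than the 0.8 mm shell width (2 × 0.4), so it's in the infill interior.

infill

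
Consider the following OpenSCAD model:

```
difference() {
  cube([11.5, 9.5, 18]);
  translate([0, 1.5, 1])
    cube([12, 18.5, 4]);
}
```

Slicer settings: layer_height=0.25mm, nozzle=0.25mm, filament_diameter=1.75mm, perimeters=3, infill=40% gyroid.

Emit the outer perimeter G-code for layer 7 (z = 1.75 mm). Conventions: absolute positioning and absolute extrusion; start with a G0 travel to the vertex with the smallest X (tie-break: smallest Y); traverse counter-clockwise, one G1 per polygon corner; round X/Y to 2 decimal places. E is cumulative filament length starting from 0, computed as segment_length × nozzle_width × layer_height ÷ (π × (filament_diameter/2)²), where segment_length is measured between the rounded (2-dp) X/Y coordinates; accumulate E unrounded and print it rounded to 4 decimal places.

At z = 1.75 mm: the cube is present — its section is the full 11.5×9.5 rectangle; the cube at (0, 1.5) (footprint 12×18.5) is included at this height; After the difference (first − rest): starting from the 11.5×9.5 cube, the 12×18.5 cube at (0, 1.5) partially overlaps it — only the 92.00 mm² overlap (of its 222.00 mm²) is removed, clipping the outline — 1 connected region. The outline is a single polygon with 4 vertices. Extrusion per mm of travel: 0.25 × 0.25 / (π × 0.875²) = 0.025984. Accumulating E over each segment gives final E = 0.6756.

G0 X0.00 Y0.00 Z1.75
G1 X11.50 Y0.00 E0.2988
G1 X11.50 Y1.50 E0.3378
G1 X0.00 Y1.50 E0.6366
G1 X0.00 Y0.00 E0.6756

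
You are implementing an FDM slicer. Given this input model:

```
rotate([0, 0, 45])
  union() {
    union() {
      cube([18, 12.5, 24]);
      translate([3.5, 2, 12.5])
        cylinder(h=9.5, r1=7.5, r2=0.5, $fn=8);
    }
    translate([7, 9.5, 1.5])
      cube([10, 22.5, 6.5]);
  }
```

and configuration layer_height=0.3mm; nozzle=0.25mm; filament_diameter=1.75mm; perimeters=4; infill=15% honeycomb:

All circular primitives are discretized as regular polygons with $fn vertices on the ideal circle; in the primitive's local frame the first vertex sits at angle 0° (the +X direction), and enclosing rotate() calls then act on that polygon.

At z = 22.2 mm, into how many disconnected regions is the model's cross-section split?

At z = 22.2 mm: the cube (footprint 18×12.5) is included at this height; the cone at (3.5, 2) is not intersected at this z (z outside [12.5, 22]); Merging all regions: only the 18×12.5 cube is present, so the union is just that shape — 1 connected region; the cube at (7, 9.5) is not intersected at this z (z outside [1.5, 8]); Taking the union: only that combined region is present, so the union is just that shape — 1 connected region; (whole slice rotated 45° about Z — lengths, areas and connectivity unchanged). The result has 1 disconnected region.

1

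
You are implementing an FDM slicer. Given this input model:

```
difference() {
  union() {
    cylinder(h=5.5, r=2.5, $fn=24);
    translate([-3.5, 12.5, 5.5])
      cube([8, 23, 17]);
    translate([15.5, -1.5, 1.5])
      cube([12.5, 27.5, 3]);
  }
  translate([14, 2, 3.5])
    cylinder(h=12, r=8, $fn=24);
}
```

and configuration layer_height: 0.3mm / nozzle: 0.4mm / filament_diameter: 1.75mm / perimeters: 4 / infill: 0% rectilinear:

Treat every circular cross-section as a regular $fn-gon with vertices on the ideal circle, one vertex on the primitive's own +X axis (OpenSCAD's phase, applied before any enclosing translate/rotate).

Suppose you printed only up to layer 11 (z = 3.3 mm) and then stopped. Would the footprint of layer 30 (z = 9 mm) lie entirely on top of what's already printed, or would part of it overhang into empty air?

Compare the two slices. At z = 3.3: the r=2.5 cylinder contributes a regular 24-gon of circumradius 2.5 (area = (24/2)·2.500²·sin(360°/24) = 19.41 mm²); the cube at (-3.5, 12.5) does not reach this height (z outside [5.5, 22.5]); the cube at (15.5, -1.5) is present — its section is the full 12.5×27.5 rectangle (area 343.75 mm²); Merging all regions: the 2 present regions are separate (no shared area or edge), so areas and boundary lengths simply add and each stays a separate island — area = 363.16 mm²; the cylinder at (14, 2) does not reach this height (z outside [3.5, 15.5]); Taking the first minus the rest: none of the subtracted shapes is present at this height, so the result so far is unchanged — area = 363.16 mm². At z = 9: the cylinder is not intersected at this z (z outside [0, 5.5]); the 8×23 cube at (-3.5, 12.5) contributes its full rectangle (area 184.00 mm²); the cube at (15.5, -1.5) is absent (z outside [1.5, 4.5]); Taking the union: only the 8×23 cube at (-3.5, 12.5) is present, so the union is just that shape — area = 184.00 mm²; the r=8 cylinder at (14, 2) gives a regular 24-gon of circumradius 8 (constant along its height) (area = (24/2)·8.000²·sin(360°/24) = 198.77 mm²); Taking the first minus the rest: starting from the result so far (184.00 mm²), the r=8 cylinder at (14, 2) misses the remaining region (no effect) — area = 184.00 mm². Checking containment: at z = 9 the cross-section extends beyond the z = 3.3 cross-section by about 184.00 mm².

part overhangs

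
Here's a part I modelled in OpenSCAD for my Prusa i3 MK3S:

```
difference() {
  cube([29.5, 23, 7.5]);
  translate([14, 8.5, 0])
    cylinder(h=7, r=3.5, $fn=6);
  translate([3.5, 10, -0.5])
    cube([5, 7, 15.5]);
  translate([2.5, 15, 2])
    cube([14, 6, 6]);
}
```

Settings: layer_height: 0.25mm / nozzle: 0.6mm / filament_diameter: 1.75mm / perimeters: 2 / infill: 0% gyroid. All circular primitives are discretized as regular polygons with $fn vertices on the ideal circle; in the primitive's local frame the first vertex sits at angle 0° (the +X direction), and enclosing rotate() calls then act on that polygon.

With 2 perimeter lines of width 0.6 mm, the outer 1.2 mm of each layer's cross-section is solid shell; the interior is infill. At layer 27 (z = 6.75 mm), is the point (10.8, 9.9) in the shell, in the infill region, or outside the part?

shell

At z = 6.75 mm: the cube (footprint 29.5×23) is included at this height; the cylinder at (14, 8.5): section is a regular 6-gon, circumradius r=3.5; the 5×7 cube at (3.5, 10) contributes its full rectangle; the cube at (2.5, 15) is present — its section is the full 14×6 rectangle; After the difference (first − rest): starting from the 29.5×23 cube, the r=3.5 cylinder at (14, 8.5) lies wholly inside it (removes its full 31.83 mm² and its 21.00 mm outline becomes a hole wall); the 5×7 cube at (3.5, 10) lies wholly inside it (removes its full 35.00 mm² and its 24.00 mm outline becomes a hole wall); the 14×6 cube at (2.5, 15) partially overlaps it — only the 74.00 mm² overlap (of its 84.00 mm²) is removed, clipping the outline — 1 connected region with 2 holes. Overall, the cross-section is one region with 2 holes. The nearest boundary edge runs (12.25, 11.53)→(10.50, 8.50); distance from the point to it = 0.44 mm. The point is inside the cross-section, 0.44 mm from the nearest boundary — within the 1.2 mm shell band (2 × 0.6).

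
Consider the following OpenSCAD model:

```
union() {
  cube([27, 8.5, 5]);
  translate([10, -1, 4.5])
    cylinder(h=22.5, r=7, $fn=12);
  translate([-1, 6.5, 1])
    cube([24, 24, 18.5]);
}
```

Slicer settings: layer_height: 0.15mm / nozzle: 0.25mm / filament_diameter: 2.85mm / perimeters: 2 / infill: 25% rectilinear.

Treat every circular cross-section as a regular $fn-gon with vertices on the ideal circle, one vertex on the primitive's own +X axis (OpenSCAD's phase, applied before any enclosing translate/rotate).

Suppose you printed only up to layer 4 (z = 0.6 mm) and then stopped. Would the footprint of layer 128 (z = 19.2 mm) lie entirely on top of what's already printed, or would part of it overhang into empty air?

part overhangs

Compare the two slices. At z = 0.6: the cube (footprint 27×8.5) is included at this height (area 229.50 mm²); the cylinder at (10, -1) is absent (z outside [4.5, 27]); the cube at (-1, 6.5) does not reach this height (z outside [1, 19.5]); Merging all regions: only the 27×8.5 cube is present, so the union is just that shape — area = 229.50 mm². At z = 19.2: the cube is absent (z outside [0, 5]); the r=7 cylinder at (10, -1) gives a regular 12-gon of circumradius 7 (constant along its height) (area = (12/2)·7.000²·sin(360°/12) = 147.00 mm²); the cube at (-1, 6.5) (footprint 24×24) is included at this height (area 576.00 mm²); Merging all regions: the 2 present regions are separate (no shared area or edge), so areas and boundary lengths simply add and each stays a separate island — area = 723.00 mm². Checking containment: at z = 19.2 the cross-section extends beyond the z = 0.6 cross-section by about 617.23 mm².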